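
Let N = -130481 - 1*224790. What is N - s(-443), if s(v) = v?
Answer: -354828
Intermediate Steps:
N = -355271 (N = -130481 - 224790 = -355271)
N - s(-443) = -355271 - 1*(-443) = -355271 + 443 = -354828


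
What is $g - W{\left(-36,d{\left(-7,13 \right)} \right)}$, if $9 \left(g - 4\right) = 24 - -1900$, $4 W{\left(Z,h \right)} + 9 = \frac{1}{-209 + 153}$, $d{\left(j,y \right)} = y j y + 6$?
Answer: $\frac{443585}{2016} \approx 220.03$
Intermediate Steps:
$d{\left(j,y \right)} = 6 + j y^{2}$ ($d{\left(j,y \right)} = j y y + 6 = j y^{2} + 6 = 6 + j y^{2}$)
$W{\left(Z,h \right)} = - \frac{505}{224}$ ($W{\left(Z,h \right)} = - \frac{9}{4} + \frac{1}{4 \left(-209 + 153\right)} = - \frac{9}{4} + \frac{1}{4 \left(-56\right)} = - \frac{9}{4} + \frac{1}{4} \left(- \frac{1}{56}\right) = - \frac{9}{4} - \frac{1}{224} = - \frac{505}{224}$)
$g = \frac{1960}{9}$ ($g = 4 + \frac{24 - -1900}{9} = 4 + \frac{24 + 1900}{9} = 4 + \frac{1}{9} \cdot 1924 = 4 + \frac{1924}{9} = \frac{1960}{9} \approx 217.78$)
$g - W{\left(-36,d{\left(-7,13 \right)} \right)} = \frac{1960}{9} - - \frac{505}{224} = \frac{1960}{9} + \frac{505}{224} = \frac{443585}{2016}$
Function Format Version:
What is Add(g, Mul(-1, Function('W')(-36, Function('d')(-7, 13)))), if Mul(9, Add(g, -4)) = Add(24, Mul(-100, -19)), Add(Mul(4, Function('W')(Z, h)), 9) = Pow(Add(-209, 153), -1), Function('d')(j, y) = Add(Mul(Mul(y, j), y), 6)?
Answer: Rational(443585, 2016) ≈ 220.03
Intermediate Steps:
Function('d')(j, y) = Add(6, Mul(j, Pow(y, 2))) (Function('d')(j, y) = Add(Mul(Mul(j, y), y), 6) = Add(Mul(j, Pow(y, 2)), 6) = Add(6, Mul(j, Pow(y, 2))))
Function('W')(Z, h) = Rational(-505, 224) (Function('W')(Z, h) = Add(Rational(-9, 4), Mul(Rational(1, 4), Pow(Add(-209, 153), -1))) = Add(Rational(-9, 4), Mul(Rational(1, 4), Pow(-56, -1))) = Add(Rational(-9, 4), Mul(Rational(1, 4), Rational(-1, 56))) = Add(Rational(-9, 4), Rational(-1, 224)) = Rational(-505, 224))
g = Rational(1960, 9) (g = Add(4, Mul(Rational(1, 9), Add(24, Mul(-100, -19)))) = Add(4, Mul(Rational(1, 9), Add(24, 1900))) = Add(4, Mul(Rational(1, 9), 1924)) = Add(4, Rational(1924, 9)) = Rational(1960, 9) ≈ 217.78)
Add(g, Mul(-1, Function('W')(-36, Function('d')(-7, 13)))) = Add(Rational(1960, 9), Mul(-1, Rational(-505, 224))) = Add(Rational(1960, 9), Rational(505, 224)) = Rational(443585, 2016)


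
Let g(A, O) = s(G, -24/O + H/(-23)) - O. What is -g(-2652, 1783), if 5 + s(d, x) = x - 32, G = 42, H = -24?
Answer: 74594140/41009 ≈ 1819.0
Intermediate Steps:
s(d, x) = -37 + x (s(d, x) = -5 + (x - 32) = -5 + (-32 + x) = -37 + x)
g(A, O) = -827/23 - O - 24/O (g(A, O) = (-37 + (-24/O - 24/(-23))) - O = (-37 + (-24/O - 24*(-1/23))) - O = (-37 + (-24/O + 24/23)) - O = (-37 + (24/23 - 24/O)) - O = (-827/23 - 24/O) - O = -827/23 - O - 24/O)
-g(-2652, 1783) = -(-827/23 - 1*1783 - 24/1783) = -(-827/23 - 1783 - 24*1/1783) = -(-827/23 - 1783 - 24/1783) = -1*(-74594140/41009) = 74594140/41009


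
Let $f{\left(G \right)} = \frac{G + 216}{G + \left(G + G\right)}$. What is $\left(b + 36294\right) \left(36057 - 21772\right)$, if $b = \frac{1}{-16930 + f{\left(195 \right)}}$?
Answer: $\frac{1711546195939695}{3301213} \approx 5.1846 \cdot 10^{8}$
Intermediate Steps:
$f{\left(G \right)} = \frac{216 + G}{3 G}$ ($f{\left(G \right)} = \frac{216 + G}{G + 2 G} = \frac{216 + G}{3 G}$)
$b = - \frac{195}{3301213}$ ($b = \frac{1}{-16930 + \frac{216 + 195}{3 \cdot 195}} = \frac{1}{-16930 + \frac{1}{3} \cdot \frac{1}{195} \cdot 411} = \frac{1}{-16930 + \frac{137}{195}} = \frac{1}{- \frac{3301213}{195}} = - \frac{195}{3301213} \approx -5.9069 \cdot 10^{-5}$)
$\left(b + 36294\right) \left(36057 - 21772\right) = \left(- \frac{195}{3301213} + 36294\right) \left(36057 - 21772\right) = \frac{119814224427}{3301213} \cdot 14285 = \frac{1711546195939695}{3301213}$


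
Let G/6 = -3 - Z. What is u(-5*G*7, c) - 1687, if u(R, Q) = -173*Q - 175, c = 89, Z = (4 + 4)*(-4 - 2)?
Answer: -17259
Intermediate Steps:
Z = -48 (Z = 8*(-6) = -48)
G = 270 (G = 6*(-3 - 1*(-48)) = 6*(-3 + 48) = 6*45 = 270)
u(R, Q) = -175 - 173*Q
u(-5*G*7, c) - 1687 = (-175 - 173*89) - 1687 = (-175 - 15397) - 1687 = -15572 - 1687 = -17259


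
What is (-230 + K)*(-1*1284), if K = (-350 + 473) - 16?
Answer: 157932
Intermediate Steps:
K = 107 (K = 123 - 16 = 107)
(-230 + K)*(-1*1284) = (-230 + 107)*(-1*1284) = -123*(-1284) = 157932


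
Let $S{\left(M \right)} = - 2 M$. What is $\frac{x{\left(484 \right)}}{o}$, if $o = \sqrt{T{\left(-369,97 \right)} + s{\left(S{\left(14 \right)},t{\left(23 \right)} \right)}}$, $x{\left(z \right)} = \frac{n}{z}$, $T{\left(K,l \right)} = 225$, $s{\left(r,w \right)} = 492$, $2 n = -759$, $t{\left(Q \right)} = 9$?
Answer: $- \frac{23 \sqrt{717}}{21032} \approx -0.029282$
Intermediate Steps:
$n = - \frac{759}{2}$ ($n = \frac{1}{2} \left(-759\right) = - \frac{759}{2} \approx -379.5$)
$x{\left(z \right)} = - \frac{759}{2 z}$
$o = \sqrt{717}$ ($o = \sqrt{225 + 492} = \sqrt{717} \approx 26.777$)
$\frac{x{\left(484 \right)}}{o} = \frac{\left(- \frac{759}{2}\right) \frac{1}{484}}{\sqrt{717}} = \left(- \frac{759}{2}\right) \frac{1}{484} \frac{\sqrt{717}}{717} = - \frac{69 \frac{\sqrt{717}}{717}}{88} = - \frac{23 \sqrt{717}}{21032}$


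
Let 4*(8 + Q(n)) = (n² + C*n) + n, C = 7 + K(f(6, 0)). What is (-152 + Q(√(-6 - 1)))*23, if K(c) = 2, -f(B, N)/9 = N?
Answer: -14881/4 + 115*I*√7/2 ≈ -3720.3 + 152.13*I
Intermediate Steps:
f(B, N) = -9*N
C = 9 (C = 7 + 2 = 9)
Q(n) = -8 + n²/4 + 5*n/2 (Q(n) = -8 + ((n² + 9*n) + n)/4 = -8 + (n² + 10*n)/4 = -8 + (n²/4 + 5*n/2) = -8 + n²/4 + 5*n/2)
(-152 + Q(√(-6 - 1)))*23 = (-152 + (-8 + (√(-6 - 1))²/4 + 5*√(-6 - 1)/2))*23 = (-152 + (-8 + (√(-7))²/4 + 5*√(-7)/2))*23 = (-152 + (-8 + (I*√7)²/4 + 5*(I*√7)/2))*23 = (-152 + (-8 + (¼)*(-7) + 5*I*√7/2))*23 = (-152 + (-8 - 7/4 + 5*I*√7/2))*23 = (-152 + (-39/4 + 5*I*√7/2))*23 = (-647/4 + 5*I*√7/2)*23 = -14881/4 + 115*I*√7/2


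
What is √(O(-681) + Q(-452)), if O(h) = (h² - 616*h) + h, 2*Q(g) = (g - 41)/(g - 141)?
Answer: √1241428455994/1186 ≈ 939.46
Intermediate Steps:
Q(g) = (-41 + g)/(2*(-141 + g)) (Q(g) = ((g - 41)/(g - 141))/2 = ((-41 + g)/(-141 + g))/2 = (-41 + g)/(2*(-141 + g)))
O(h) = h² - 615*h
√(O(-681) + Q(-452)) = √(-681*(-615 - 681) + (-41 - 452)/(2*(-141 - 452))) = √(-681*(-1296) + (½)*(-493)/(-593)) = √(882576 + (½)*(-1/593)*(-493)) = √(882576 + 493/1186) = √(1046735629/1186) = √1241428455994/1186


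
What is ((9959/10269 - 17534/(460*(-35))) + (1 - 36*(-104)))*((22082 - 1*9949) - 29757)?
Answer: -389933906100668/5904675 ≈ -6.6038e+7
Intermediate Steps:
((9959/10269 - 17534/(460*(-35))) + (1 - 36*(-104)))*((22082 - 1*9949) - 29757) = ((9959*(1/10269) - 17534/(-16100)) + (1 + 3744))*((22082 - 9949) - 29757) = ((9959/10269 - 17534*(-1/16100)) + 3745)*(12133 - 29757) = ((9959/10269 + 8767/8050) + 3745)*(-17624) = (24314039/11809350 + 3745)*(-17624) = (44250329789/11809350)*(-17624) = -389933906100668/5904675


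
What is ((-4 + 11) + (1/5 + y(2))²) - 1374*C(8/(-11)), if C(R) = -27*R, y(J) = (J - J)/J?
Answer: -7417664/275 ≈ -26973.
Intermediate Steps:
y(J) = 0 (y(J) = 0/J = 0)
((-4 + 11) + (1/5 + y(2))²) - 1374*C(8/(-11)) = ((-4 + 11) + (1/5 + 0)²) - (-37098)*8/(-11) = (7 + (⅕ + 0)²) - (-37098)*8*(-1/11) = (7 + (⅕)²) - (-37098)*(-8)/11 = (7 + 1/25) - 1374*216/11 = 176/25 - 296784/11 = -7417664/275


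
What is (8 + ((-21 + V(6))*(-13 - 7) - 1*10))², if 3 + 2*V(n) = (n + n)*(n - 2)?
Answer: 1024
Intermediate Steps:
V(n) = -3/2 + n*(-2 + n) (V(n) = -3/2 + ((n + n)*(n - 2))/2 = -3/2 + ((2*n)*(-2 + n))/2 = -3/2 + (2*n*(-2 + n))/2 = -3/2 + n*(-2 + n))
(8 + ((-21 + V(6))*(-13 - 7) - 1*10))² = (8 + ((-21 + (-3/2 + 6² - 2*6))*(-13 - 7) - 1*10))² = (8 + ((-21 + (-3/2 + 36 - 12))*(-20) - 10))² = (8 + ((-21 + 45/2)*(-20) - 10))² = (8 + ((3/2)*(-20) - 10))² = (8 + (-30 - 10))² = (8 - 40)² = (-32)² = 1024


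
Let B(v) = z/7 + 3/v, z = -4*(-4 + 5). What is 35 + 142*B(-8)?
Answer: -2783/28 ≈ -99.393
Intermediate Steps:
z = -4 (z = -4*1 = -4)
B(v) = -4/7 + 3/v
35 + 142*B(-8) = 35 + 142*(-4/7 + 3/(-8)) = 35 + 142*(-4/7 + 3*(-1/8)) = 35 + 142*(-4/7 - 3/8) = 35 + 142*(-53/56) = 35 - 3763/28 = -2783/28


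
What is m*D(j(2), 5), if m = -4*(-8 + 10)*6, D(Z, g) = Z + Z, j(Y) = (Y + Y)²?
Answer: -1536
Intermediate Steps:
j(Y) = 4*Y² (j(Y) = (2*Y)² = 4*Y²)
D(Z, g) = 2*Z
m = -48 (m = -4*2*6 = -8*6 = -48)
m*D(j(2), 5) = -96*4*2² = -96*4*4 = -96*16 = -48*32 = -1536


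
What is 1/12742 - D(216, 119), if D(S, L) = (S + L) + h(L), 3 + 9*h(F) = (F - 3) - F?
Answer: -12780223/38226 ≈ -334.33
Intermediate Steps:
h(F) = -⅔ (h(F) = -⅓ + ((F - 3) - F)/9 = -⅓ + ((-3 + F) - F)/9 = -⅓ + (⅑)*(-3) = -⅓ - ⅓ = -⅔)
D(S, L) = -⅔ + L + S (D(S, L) = (S + L) - ⅔ = (L + S) - ⅔ = -⅔ + L + S)
1/12742 - D(216, 119) = 1/12742 - (-⅔ + 119 + 216) = 1/12742 - 1*1003/3 = 1/12742 - 1003/3 = -12780223/38226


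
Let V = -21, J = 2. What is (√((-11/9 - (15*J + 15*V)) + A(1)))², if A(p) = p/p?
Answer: 2563/9 ≈ 284.78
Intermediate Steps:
A(p) = 1
(√((-11/9 - (15*J + 15*V)) + A(1)))² = (√((-11/9 - 15/(1/(2 - 21))) + 1))² = (√((-11*⅑ - 15/(1/(-19))) + 1))² = (√((-11/9 - 15/(-1/19)) + 1))² = (√((-11/9 - 15*(-19)) + 1))² = (√((-11/9 + 285) + 1))² = (√(2554/9 + 1))² = (√(2563/9))² = (√2563/3)² = 2563/9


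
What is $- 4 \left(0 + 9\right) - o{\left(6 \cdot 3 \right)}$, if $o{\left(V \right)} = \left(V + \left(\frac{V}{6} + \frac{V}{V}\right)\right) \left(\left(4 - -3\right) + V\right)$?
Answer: $-586$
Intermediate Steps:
$o{\left(V \right)} = \left(1 + \frac{7 V}{6}\right) \left(7 + V\right)$ ($o{\left(V \right)} = \left(V + \left(V \frac{1}{6} + 1\right)\right) \left(\left(4 + 3\right) + V\right) = \left(V + \left(\frac{V}{6} + 1\right)\right) \left(7 + V\right) = \left(V + \left(1 + \frac{V}{6}\right)\right) \left(7 + V\right) = \left(1 + \frac{7 V}{6}\right) \left(7 + V\right)$)
$- 4 \left(0 + 9\right) - o{\left(6 \cdot 3 \right)} = - 4 \left(0 + 9\right) - \left(7 + \frac{7 \left(6 \cdot 3\right)^{2}}{6} + \frac{55 \cdot 6 \cdot 3}{6}\right) = \left(-4\right) 9 - \left(7 + \frac{7 \cdot 18^{2}}{6} + \frac{55}{6} \cdot 18\right) = -36 - \left(7 + \frac{7}{6} \cdot 324 + 165\right) = -36 - \left(7 + 378 + 165\right) = -36 - 550 = -586$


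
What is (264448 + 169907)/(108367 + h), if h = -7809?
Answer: 434355/100558 ≈ 4.3195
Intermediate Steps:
(264448 + 169907)/(108367 + h) = (264448 + 169907)/(108367 - 7809) = 434355/100558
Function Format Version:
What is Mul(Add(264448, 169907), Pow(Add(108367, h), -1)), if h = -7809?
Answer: Rational(434355, 100558) ≈ 4.3195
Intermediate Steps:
Mul(Add(264448, 169907), Pow(Add(108367, h), -1)) = Mul(Add(264448, 169907), Pow(Add(108367, -7809), -1)) = Mul(434355, Pow(100558, -1)) = Mul(434355, Rational(1, 100558)) = Rational(434355, 100558)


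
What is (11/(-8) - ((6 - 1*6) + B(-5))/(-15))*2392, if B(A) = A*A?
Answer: 2093/3 ≈ 697.67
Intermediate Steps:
B(A) = A**2
(11/(-8) - ((6 - 1*6) + B(-5))/(-15))*2392 = (11/(-8) - ((6 - 1*6) + (-5)**2)/(-15))*2392 = (11*(-1/8) - ((6 - 6) + 25)*(-1/15))*2392 = (-11/8 - (0 + 25)*(-1/15))*2392 = (-11/8 - 1*25*(-1/15))*2392 = (-11/8 - 25*(-1/15))*2392 = (-11/8 + 5/3)*2392 = (7/24)*2392 = 2093/3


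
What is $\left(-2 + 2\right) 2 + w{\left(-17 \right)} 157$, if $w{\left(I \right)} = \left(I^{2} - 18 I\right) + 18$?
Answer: $96241$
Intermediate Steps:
$w{\left(I \right)} = 18 + I^{2} - 18 I$
$\left(-2 + 2\right) 2 + w{\left(-17 \right)} 157 = \left(-2 + 2\right) 2 + \left(18 + \left(-17\right)^{2} - -306\right) 157 = 0 \cdot 2 + \left(18 + 289 + 306\right) 157 = 0 + 613 \cdot 157 = 0 + 96241 = 96241$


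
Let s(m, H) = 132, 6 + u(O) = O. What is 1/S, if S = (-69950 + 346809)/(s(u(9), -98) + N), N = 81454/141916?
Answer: 9407183/19645360922 ≈ 0.00047885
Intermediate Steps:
u(O) = -6 + O
N = 40727/70958 (N = 81454*(1/141916) = 40727/70958 ≈ 0.57396)
S = 19645360922/9407183 (S = (-69950 + 346809)/(132 + 40727/70958) = 276859/(9407183/70958) = 276859*(70958/9407183) = 19645360922/9407183 ≈ 2088.3)
1/S = 1/(19645360922/9407183) = 9407183/19645360922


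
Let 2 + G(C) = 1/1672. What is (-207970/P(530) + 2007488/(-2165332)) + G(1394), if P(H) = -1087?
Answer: 185356219802059/983853239512 ≈ 188.40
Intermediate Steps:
G(C) = -3343/1672 (G(C) = -2 + 1/1672 = -3343/1672)
(-207970/P(530) + 2007488/(-2165332)) + G(1394) = (-207970/(-1087) + 2007488/(-2165332)) - 3343/1672 = (-207970*(-1/1087) + 2007488*(-1/2165332)) - 3343/1672 = (207970/1087 - 501872/541333) - 3343/1672 = 112035489146/588428971 - 3343/1672 = 185356219802059/983853239512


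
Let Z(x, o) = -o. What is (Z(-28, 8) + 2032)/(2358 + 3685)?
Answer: 2024/6043 ≈ 0.33493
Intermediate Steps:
(Z(-28, 8) + 2032)/(2358 + 3685) = (-1*8 + 2032)/(2358 + 3685) = (-8 + 2032)/6043 = 2024*(1/6043) = 2024/6043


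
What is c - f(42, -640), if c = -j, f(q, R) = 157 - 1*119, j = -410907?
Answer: 410869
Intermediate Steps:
f(q, R) = 38 (f(q, R) = 157 - 119 = 38)
c = 410907 (c = -1*(-410907) = 410907)
c - f(42, -640) = 410907 - 1*38 = 410907 - 38 = 410869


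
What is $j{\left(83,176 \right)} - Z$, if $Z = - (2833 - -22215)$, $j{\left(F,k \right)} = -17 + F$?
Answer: $25114$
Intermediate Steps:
$Z = -25048$ ($Z = - (2833 + 22215) = \left(-1\right) 25048 = -25048$)
$j{\left(83,176 \right)} - Z = \left(-17 + 83\right) - -25048 = 66 + 25048 = 25114$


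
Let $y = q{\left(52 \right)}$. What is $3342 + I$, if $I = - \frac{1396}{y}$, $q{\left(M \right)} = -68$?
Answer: $\frac{57163}{17} \approx 3362.5$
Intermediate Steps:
$y = -68$
$I = \frac{349}{17}$ ($I = - \frac{1396}{-68} = \left(-1396\right) \left(- \frac{1}{68}\right) = \frac{349}{17} \approx 20.529$)
$3342 + I = 3342 + \frac{349}{17} = \frac{57163}{17}$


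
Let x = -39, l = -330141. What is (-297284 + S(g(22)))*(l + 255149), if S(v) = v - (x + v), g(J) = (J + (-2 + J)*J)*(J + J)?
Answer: 22290997040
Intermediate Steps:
g(J) = 2*J*(J + J*(-2 + J)) (g(J) = (J + J*(-2 + J))*(2*J) = 2*J*(J + J*(-2 + J)))
S(v) = 39 (S(v) = v - (-39 + v) = v + (39 - v) = 39)
(-297284 + S(g(22)))*(l + 255149) = (-297284 + 39)*(-330141 + 255149) = -297245*(-74992) = 22290997040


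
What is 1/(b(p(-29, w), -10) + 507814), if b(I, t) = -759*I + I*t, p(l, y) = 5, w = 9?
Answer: 1/503969 ≈ 1.9842e-6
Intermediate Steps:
1/(b(p(-29, w), -10) + 507814) = 1/(5*(-759 - 10) + 507814) = 1/(5*(-769) + 507814) = 1/(-3845 + 507814) = 1/503969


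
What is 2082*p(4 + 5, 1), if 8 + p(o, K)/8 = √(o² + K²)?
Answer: -133248 + 16656*√82 ≈ 17579.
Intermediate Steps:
p(o, K) = -64 + 8*√(K² + o²) (p(o, K) = -64 + 8*√(o² + K²) = -64 + 8*√(K² + o²))
2082*p(4 + 5, 1) = 2082*(-64 + 8*√(1² + (4 + 5)²)) = 2082*(-64 + 8*√(1 + 9²)) = 2082*(-64 + 8*√(1 + 81)) = 2082*(-64 + 8*√82) = -133248 + 16656*√82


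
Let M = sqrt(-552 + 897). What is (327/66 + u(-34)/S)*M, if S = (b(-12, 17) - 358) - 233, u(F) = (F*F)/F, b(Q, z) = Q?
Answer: 66475*sqrt(345)/13266 ≈ 93.074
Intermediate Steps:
u(F) = F (u(F) = F**2/F = F)
M = sqrt(345) ≈ 18.574
S = -603 (S = (-12 - 358) - 233 = -370 - 233 = -603)
(327/66 + u(-34)/S)*M = (327/66 - 34/(-603))*sqrt(345) = (327*(1/66) - 34*(-1/603))*sqrt(345) = (109/22 + 34/603)*sqrt(345) = 66475*sqrt(345)/13266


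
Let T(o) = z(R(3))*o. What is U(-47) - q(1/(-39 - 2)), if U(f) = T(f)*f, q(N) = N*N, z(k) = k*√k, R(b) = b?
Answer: -1/1681 + 6627*√3 ≈ 11478.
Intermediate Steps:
z(k) = k^(3/2)
q(N) = N²
T(o) = 3*o*√3 (T(o) = 3^(3/2)*o = (3*√3)*o = 3*o*√3)
U(f) = 3*√3*f² (U(f) = (3*f*√3)*f = 3*√3*f²)
U(-47) - q(1/(-39 - 2)) = 3*√3*(-47)² - (1/(-39 - 2))² = 3*√3*2209 - (1/(-41))² = 6627*√3 - (-1/41)² = 6627*√3 - 1*1/1681 = 6627*√3 - 1/1681 = -1/1681 + 6627*√3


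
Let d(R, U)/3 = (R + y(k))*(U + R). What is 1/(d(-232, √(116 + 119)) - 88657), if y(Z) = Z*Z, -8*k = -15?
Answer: 57645568/3965959544153 + 2807616*√235/19829797720765 ≈ 1.6706e-5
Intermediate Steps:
k = 15/8 (k = -⅛*(-15) = 15/8 ≈ 1.8750)
y(Z) = Z²
d(R, U) = 3*(225/64 + R)*(R + U) (d(R, U) = 3*((R + (15/8)²)*(U + R)) = 3*((R + 225/64)*(R + U)) = 3*((225/64 + R)*(R + U)) = 3*(225/64 + R)*(R + U))
1/(d(-232, √(116 + 119)) - 88657) = 1/((3*(-232)² + (675/64)*(-232) + 675*√(116 + 119)/64 + 3*(-232)*√(116 + 119)) - 88657) = 1/((3*53824 - 19575/8 + 675*√235/64 + 3*(-232)*√235) - 88657) = 1/((161472 - 19575/8 + 675*√235/64 - 696*√235) - 88657) = 1/((1272201/8 - 43869*√235/64) - 88657) = 1/(562945/8 - 43869*√235/64)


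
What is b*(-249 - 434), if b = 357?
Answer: -243831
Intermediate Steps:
b*(-249 - 434) = 357*(-249 - 434) = 357*(-683) = -243831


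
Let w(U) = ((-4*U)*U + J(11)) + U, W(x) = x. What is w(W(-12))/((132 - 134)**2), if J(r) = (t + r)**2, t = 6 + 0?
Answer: -299/4 ≈ -74.750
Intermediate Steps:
t = 6
J(r) = (6 + r)**2
w(U) = 289 + U - 4*U**2 (w(U) = ((-4*U)*U + (6 + 11)**2) + U = (-4*U**2 + 17**2) + U = (-4*U**2 + 289) + U = (289 - 4*U**2) + U = 289 + U - 4*U**2)
w(W(-12))/((132 - 134)**2) = (289 - 12 - 4*(-12)**2)/((132 - 134)**2) = (289 - 12 - 4*144)/((-2)**2) = (289 - 12 - 576)/4 = -299*1/4 = -299/4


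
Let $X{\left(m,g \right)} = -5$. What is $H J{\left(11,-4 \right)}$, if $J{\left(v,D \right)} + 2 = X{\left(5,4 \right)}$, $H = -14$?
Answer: $98$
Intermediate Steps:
$J{\left(v,D \right)} = -7$ ($J{\left(v,D \right)} = -2 - 5 = -7$)
$H J{\left(11,-4 \right)} = \left(-14\right) \left(-7\right) = 98$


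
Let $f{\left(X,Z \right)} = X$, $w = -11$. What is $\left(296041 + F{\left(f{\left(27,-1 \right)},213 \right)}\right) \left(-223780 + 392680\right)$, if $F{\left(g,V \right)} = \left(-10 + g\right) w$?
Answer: $49969740600$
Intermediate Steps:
$F{\left(g,V \right)} = 110 - 11 g$ ($F{\left(g,V \right)} = \left(-10 + g\right) \left(-11\right) = 110 - 11 g$)
$\left(296041 + F{\left(f{\left(27,-1 \right)},213 \right)}\right) \left(-223780 + 392680\right) = \left(296041 + \left(110 - 297\right)\right) \left(-223780 + 392680\right) = \left(296041 + \left(110 - 297\right)\right) 168900 = \left(296041 - 187\right) 168900 = 295854 \cdot 168900 = 49969740600$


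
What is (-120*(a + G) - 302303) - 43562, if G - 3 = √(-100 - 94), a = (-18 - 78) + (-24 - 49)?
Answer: -325945 - 120*I*√194 ≈ -3.2595e+5 - 1671.4*I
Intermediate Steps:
a = -169 (a = -96 - 73 = -169)
G = 3 + I*√194 (G = 3 + √(-100 - 94) = 3 + √(-194) = 3 + I*√194 ≈ 3.0 + 13.928*I)
(-120*(a + G) - 302303) - 43562 = (-120*(-169 + (3 + I*√194)) - 302303) - 43562 = (-120*(-166 + I*√194) - 302303) - 43562 = ((19920 - 120*I*√194) - 302303) - 43562 = (-282383 - 120*I*√194) - 43562 = -325945 - 120*I*√194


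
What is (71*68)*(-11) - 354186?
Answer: -407294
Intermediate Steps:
(71*68)*(-11) - 354186 = 4828*(-11) - 354186 = -53108 - 354186 = -407294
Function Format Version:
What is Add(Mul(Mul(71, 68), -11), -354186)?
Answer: -407294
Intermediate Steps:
Add(Mul(Mul(71, 68), -11), -354186) = Add(Mul(4828, -11), -354186) = Add(-53108, -354186) = -407294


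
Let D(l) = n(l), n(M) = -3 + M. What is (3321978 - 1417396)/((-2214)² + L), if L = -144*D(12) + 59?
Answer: 1904582/4900559 ≈ 0.38865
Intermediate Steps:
D(l) = -3 + l
L = -1237 (L = -144*(-3 + 12) + 59 = -144*9 + 59 = -1296 + 59 = -1237)
(3321978 - 1417396)/((-2214)² + L) = (3321978 - 1417396)/((-2214)² - 1237) = 1904582/(4901796 - 1237) = 1904582/4900559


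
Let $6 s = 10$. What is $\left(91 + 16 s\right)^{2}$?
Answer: $\frac{124609}{9} \approx 13845.0$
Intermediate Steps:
$s = \frac{5}{3}$ ($s = \frac{1}{6} \cdot 10 = \frac{5}{3} \approx 1.6667$)
$\left(91 + 16 s\right)^{2} = \left(91 + 16 \cdot \frac{5}{3}\right)^{2} = \left(91 + \frac{80}{3}\right)^{2} = \left(\frac{353}{3}\right)^{2} = \frac{124609}{9}$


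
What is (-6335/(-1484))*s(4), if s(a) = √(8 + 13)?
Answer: 905*√21/212 ≈ 19.562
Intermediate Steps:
s(a) = √21
(-6335/(-1484))*s(4) = (-6335/(-1484))*√21 = (-6335*(-1/1484))*√21 = 905*√21/212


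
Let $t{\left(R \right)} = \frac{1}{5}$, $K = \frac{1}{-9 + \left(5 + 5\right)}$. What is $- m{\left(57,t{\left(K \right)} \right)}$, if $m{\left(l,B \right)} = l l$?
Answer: $-3249$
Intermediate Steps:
$K = 1$ ($K = \frac{1}{-9 + 10} = 1^{-1} = 1$)
$t{\left(R \right)} = \frac{1}{5}$
$m{\left(l,B \right)} = l^{2}$
$- m{\left(57,t{\left(K \right)} \right)} = - 57^{2} = \left(-1\right) 3249 = -3249$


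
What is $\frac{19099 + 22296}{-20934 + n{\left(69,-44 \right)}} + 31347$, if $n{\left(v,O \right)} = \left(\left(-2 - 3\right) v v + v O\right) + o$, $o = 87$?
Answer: $\frac{1494834341}{47688} \approx 31346.0$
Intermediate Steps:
$n{\left(v,O \right)} = 87 - 5 v^{2} + O v$ ($n{\left(v,O \right)} = \left(\left(-2 - 3\right) v v + v O\right) + 87 = \left(- 5 v v + O v\right) + 87 = \left(- 5 v^{2} + O v\right) + 87 = 87 - 5 v^{2} + O v$)
$\frac{19099 + 22296}{-20934 + n{\left(69,-44 \right)}} + 31347 = \frac{19099 + 22296}{-20934 - \left(2949 + 23805\right)} + 31347 = \frac{41395}{-20934 - 26754} + 31347 = \frac{41395}{-47688} + 31347 = 41395 \left(- \frac{1}{47688}\right) + 31347 = - \frac{41395}{47688} + 31347 = \frac{1494834341}{47688}$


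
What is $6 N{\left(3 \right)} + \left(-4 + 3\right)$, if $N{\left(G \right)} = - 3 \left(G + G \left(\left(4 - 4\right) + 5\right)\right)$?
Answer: $-325$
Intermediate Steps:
$N{\left(G \right)} = - 18 G$ ($N{\left(G \right)} = - 3 \left(G + G \left(0 + 5\right)\right) = - 3 \left(G + G 5\right) = - 3 \left(G + 5 G\right) = - 3 \cdot 6 G = - 18 G$)
$6 N{\left(3 \right)} + \left(-4 + 3\right) = 6 \left(\left(-18\right) 3\right) + \left(-4 + 3\right) = 6 \left(-54\right) - 1 = -324 - 1 = -325$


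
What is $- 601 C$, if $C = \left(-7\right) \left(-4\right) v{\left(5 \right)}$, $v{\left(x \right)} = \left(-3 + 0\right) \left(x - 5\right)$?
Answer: $0$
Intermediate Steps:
$v{\left(x \right)} = 15 - 3 x$ ($v{\left(x \right)} = - 3 \left(-5 + x\right) = 15 - 3 x$)
$C = 0$ ($C = \left(-7\right) \left(-4\right) \left(15 - 15\right) = 28 \left(15 - 15\right) = 28 \cdot 0 = 0$)
$- 601 C = \left(-601\right) 0 = 0$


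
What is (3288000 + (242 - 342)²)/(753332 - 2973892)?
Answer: -41225/27757 ≈ -1.4852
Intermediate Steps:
(3288000 + (242 - 342)²)/(753332 - 2973892) = (3288000 + (-100)²)/(-2220560) = (3288000 + 10000)*(-1/2220560) = 3298000*(-1/2220560) = -41225/27757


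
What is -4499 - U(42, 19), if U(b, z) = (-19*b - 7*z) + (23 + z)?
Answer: -3610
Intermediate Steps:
U(b, z) = 23 - 19*b - 6*z
-4499 - U(42, 19) = -4499 - (23 - 19*42 - 6*19) = -4499 - (23 - 798 - 114) = -4499 - 1*(-889) = -4499 + 889 = -3610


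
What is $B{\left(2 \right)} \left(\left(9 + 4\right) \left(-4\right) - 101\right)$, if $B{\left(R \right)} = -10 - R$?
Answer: $1836$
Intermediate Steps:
$B{\left(2 \right)} \left(\left(9 + 4\right) \left(-4\right) - 101\right) = \left(-10 - 2\right) \left(\left(9 + 4\right) \left(-4\right) - 101\right) = \left(-10 - 2\right) \left(13 \left(-4\right) - 101\right) = - 12 \left(-52 - 101\right) = \left(-12\right) \left(-153\right) = 1836$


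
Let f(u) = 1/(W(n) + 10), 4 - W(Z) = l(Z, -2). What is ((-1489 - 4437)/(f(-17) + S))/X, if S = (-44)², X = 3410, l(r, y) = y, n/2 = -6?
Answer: -47408/52815785 ≈ -0.00089761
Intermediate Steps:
n = -12 (n = 2*(-6) = -12)
W(Z) = 6 (W(Z) = 4 - 1*(-2) = 4 + 2 = 6)
f(u) = 1/16 (f(u) = 1/(6 + 10) = 1/16)
S = 1936
((-1489 - 4437)/(f(-17) + S))/X = ((-1489 - 4437)/(1/16 + 1936))/3410 = -5926/30977/16*(1/3410) = -5926*16/30977*(1/3410) = -94816/30977*1/3410 = -47408/52815785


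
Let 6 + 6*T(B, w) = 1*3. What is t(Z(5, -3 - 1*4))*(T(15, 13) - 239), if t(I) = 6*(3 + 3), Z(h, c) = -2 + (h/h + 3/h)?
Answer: -8622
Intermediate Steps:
T(B, w) = -½ (T(B, w) = -1 + (1*3)/6 = -1 + (⅙)*3 = -1 + ½ = -½)
Z(h, c) = -1 + 3/h (Z(h, c) = -2 + (1 + 3/h) = -1 + 3/h)
t(I) = 36 (t(I) = 6*6 = 36)
t(Z(5, -3 - 1*4))*(T(15, 13) - 239) = 36*(-½ - 239) = 36*(-479/2) = -8622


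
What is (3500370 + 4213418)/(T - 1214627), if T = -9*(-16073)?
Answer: -3856894/534985 ≈ -7.2094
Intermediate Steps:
T = 144657
(3500370 + 4213418)/(T - 1214627) = (3500370 + 4213418)/(144657 - 1214627) = 7713788/(-1069970) = 7713788*(-1/1069970) = -3856894/534985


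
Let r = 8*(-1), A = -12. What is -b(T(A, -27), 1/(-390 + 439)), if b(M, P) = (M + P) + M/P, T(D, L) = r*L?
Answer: -529201/49 ≈ -10800.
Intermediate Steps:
r = -8
T(D, L) = -8*L
b(M, P) = M + P + M/P
-b(T(A, -27), 1/(-390 + 439)) = -(-8*(-27) + 1/(-390 + 439) + (-8*(-27))/(1/(-390 + 439))) = -(216 + 1/49 + 216/(1/49)) = -(216 + 1/49 + 216*49) = -(216 + 1/49 + 10584) = -1*529201/49 = -529201/49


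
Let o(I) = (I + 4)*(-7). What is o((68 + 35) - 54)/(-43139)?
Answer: 371/43139 ≈ 0.0086001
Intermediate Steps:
o(I) = -28 - 7*I (o(I) = (4 + I)*(-7) = -28 - 7*I)
o((68 + 35) - 54)/(-43139) = (-28 - 7*((68 + 35) - 54))/(-43139) = (-28 - 7*(103 - 54))*(-1/43139) = (-28 - 7*49)*(-1/43139) = (-28 - 343)*(-1/43139) = -371*(-1/43139) = 371/43139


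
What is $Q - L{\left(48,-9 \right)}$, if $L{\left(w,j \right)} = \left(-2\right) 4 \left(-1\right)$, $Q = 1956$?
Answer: $1948$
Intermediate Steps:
$L{\left(w,j \right)} = 8$ ($L{\left(w,j \right)} = \left(-8\right) \left(-1\right) = 8$)
$Q - L{\left(48,-9 \right)} = 1956 - 8 = 1948$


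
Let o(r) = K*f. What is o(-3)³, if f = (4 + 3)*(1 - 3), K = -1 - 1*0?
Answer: 2744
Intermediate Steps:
K = -1 (K = -1 + 0 = -1)
f = -14 (f = 7*(-2) = -14)
o(r) = 14 (o(r) = -1*(-14) = 14)
o(-3)³ = 14³ = 2744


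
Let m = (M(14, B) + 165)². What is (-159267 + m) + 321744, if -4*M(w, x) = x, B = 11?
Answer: 3020833/16 ≈ 1.8880e+5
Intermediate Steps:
M(w, x) = -x/4
m = 421201/16 (m = (-¼*11 + 165)² = (-11/4 + 165)² = (649/4)² = 421201/16 ≈ 26325.)
(-159267 + m) + 321744 = (-159267 + 421201/16) + 321744 = -2127071/16 + 321744 = 3020833/16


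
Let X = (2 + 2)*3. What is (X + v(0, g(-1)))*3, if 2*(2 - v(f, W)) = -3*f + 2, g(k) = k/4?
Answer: 39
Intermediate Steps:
g(k) = k/4 (g(k) = k*(¼) = k/4)
v(f, W) = 1 + 3*f/2 (v(f, W) = 2 - (-3*f + 2)/2 = 2 - (2 - 3*f)/2 = 2 + (-1 + 3*f/2) = 1 + 3*f/2)
X = 12 (X = 4*3 = 12)
(X + v(0, g(-1)))*3 = (12 + (1 + (3/2)*0))*3 = (12 + (1 + 0))*3 = (12 + 1)*3 = 13*3 = 39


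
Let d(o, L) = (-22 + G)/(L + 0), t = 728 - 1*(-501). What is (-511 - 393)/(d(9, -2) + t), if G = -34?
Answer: -904/1257 ≈ -0.71917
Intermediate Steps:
t = 1229 (t = 728 + 501 = 1229)
d(o, L) = -56/L (d(o, L) = (-22 - 34)/(L + 0) = -56/L)
(-511 - 393)/(d(9, -2) + t) = (-511 - 393)/(-56/(-2) + 1229) = -904/(-56*(-½) + 1229) = -904/(28 + 1229) = -904/1257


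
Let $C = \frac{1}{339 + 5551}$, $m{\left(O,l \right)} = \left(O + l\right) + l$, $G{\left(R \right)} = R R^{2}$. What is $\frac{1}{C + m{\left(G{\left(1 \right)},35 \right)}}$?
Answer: $\frac{5890}{418191} \approx 0.014084$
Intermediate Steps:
$G{\left(R \right)} = R^{3}$
$m{\left(O,l \right)} = O + 2 l$
$C = \frac{1}{5890} \approx 0.00016978$
$\frac{1}{C + m{\left(G{\left(1 \right)},35 \right)}} = \frac{1}{\frac{1}{5890} + \left(1^{3} + 2 \cdot 35\right)} = \frac{1}{\frac{1}{5890} + \left(1 + 70\right)} = \frac{1}{\frac{1}{5890} + 71} = \frac{1}{\frac{418191}{5890}} = \frac{5890}{418191}$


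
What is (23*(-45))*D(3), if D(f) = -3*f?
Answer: 9315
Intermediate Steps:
(23*(-45))*D(3) = (23*(-45))*(-3*3) = -1035*(-9) = 9315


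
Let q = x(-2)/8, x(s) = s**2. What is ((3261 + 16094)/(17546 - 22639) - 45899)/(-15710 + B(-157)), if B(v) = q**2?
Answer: 133590264/45719861 ≈ 2.9219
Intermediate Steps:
q = 1/2 (q = (-2)**2/8 = (1/8)*4 = 1/2 ≈ 0.50000)
B(v) = 1/4 (B(v) = (1/2)**2 = 1/4)
((3261 + 16094)/(17546 - 22639) - 45899)/(-15710 + B(-157)) = ((3261 + 16094)/(17546 - 22639) - 45899)/(-15710 + 1/4) = (19355/(-5093) - 45899)/(-62839/4) = (19355*(-1/5093) - 45899)*(-4/62839) = (-19355/5093 - 45899)*(-4/62839) = -233782962/5093*(-4/62839) = 133590264/45719861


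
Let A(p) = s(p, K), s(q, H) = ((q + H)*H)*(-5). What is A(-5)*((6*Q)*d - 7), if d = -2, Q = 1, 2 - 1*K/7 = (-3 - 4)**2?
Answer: 10439170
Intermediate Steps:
K = -329 (K = 14 - 7*(-3 - 4)**2 = 14 - 7*(-7)**2 = 14 - 7*49 = 14 - 343 = -329)
s(q, H) = -5*H*(H + q) (s(q, H) = ((H + q)*H)*(-5) = (H*(H + q))*(-5) = -5*H*(H + q))
A(p) = -541205 + 1645*p (A(p) = -5*(-329)*(-329 + p) = -541205 + 1645*p)
A(-5)*((6*Q)*d - 7) = (-541205 + 1645*(-5))*((6*1)*(-2) - 7) = (-541205 - 8225)*(6*(-2) - 7) = -549430*(-12 - 7) = -549430*(-19) = 10439170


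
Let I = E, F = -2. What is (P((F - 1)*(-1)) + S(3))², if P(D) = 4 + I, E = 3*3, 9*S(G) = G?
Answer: 1600/9 ≈ 177.78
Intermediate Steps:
S(G) = G/9
E = 9
I = 9
P(D) = 13 (P(D) = 4 + 9 = 13)
(P((F - 1)*(-1)) + S(3))² = (13 + (⅑)*3)² = (13 + ⅓)² = (40/3)² = 1600/9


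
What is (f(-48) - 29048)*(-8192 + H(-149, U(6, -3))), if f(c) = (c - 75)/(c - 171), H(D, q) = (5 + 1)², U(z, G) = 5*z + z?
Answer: 17294496228/73 ≈ 2.3691e+8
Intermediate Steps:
U(z, G) = 6*z
H(D, q) = 36 (H(D, q) = 6² = 36)
f(c) = (-75 + c)/(-171 + c)
(f(-48) - 29048)*(-8192 + H(-149, U(6, -3))) = ((-75 - 48)/(-171 - 48) - 29048)*(-8192 + 36) = (-123/(-219) - 29048)*(-8156) = (-1/219*(-123) - 29048)*(-8156) = (41/73 - 29048)*(-8156) = -2120463/73*(-8156) = 17294496228/73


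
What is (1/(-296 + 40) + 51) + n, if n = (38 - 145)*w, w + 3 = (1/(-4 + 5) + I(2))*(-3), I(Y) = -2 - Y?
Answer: -151297/256 ≈ -591.00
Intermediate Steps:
w = 6 (w = -3 + (1/(-4 + 5) + (-2 - 1*2))*(-3) = -3 + (1/1 + (-2 - 2))*(-3) = -3 + (1 - 4)*(-3) = -3 - 3*(-3) = -3 + 9 = 6)
n = -642 (n = (38 - 145)*6 = -107*6 = -642)
(1/(-296 + 40) + 51) + n = (1/(-296 + 40) + 51) - 642 = (1/(-256) + 51) - 642 = (-1/256 + 51) - 642 = 13055/256 - 642 = -151297/256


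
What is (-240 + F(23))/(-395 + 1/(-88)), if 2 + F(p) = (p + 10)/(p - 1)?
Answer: 21164/34761 ≈ 0.60884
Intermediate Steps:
F(p) = -2 + (10 + p)/(-1 + p) (F(p) = -2 + (p + 10)/(p - 1) = -2 + (10 + p)/(-1 + p))
(-240 + F(23))/(-395 + 1/(-88)) = (-240 + (12 - 1*23)/(-1 + 23))/(-395 + 1/(-88)) = (-240 + (12 - 23)/22)/(-395 - 1/88) = (-240 + (1/22)*(-11))/(-34761/88) = (-240 - ½)*(-88/34761) = -481/2*(-88/34761) = 21164/34761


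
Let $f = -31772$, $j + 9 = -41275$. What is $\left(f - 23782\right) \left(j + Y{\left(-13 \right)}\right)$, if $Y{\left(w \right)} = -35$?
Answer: $2295435726$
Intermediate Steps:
$j = -41284$ ($j = -9 - 41275 = -41284$)
$\left(f - 23782\right) \left(j + Y{\left(-13 \right)}\right) = \left(-31772 - 23782\right) \left(-41284 - 35\right) = \left(-55554\right) \left(-41319\right) = 2295435726$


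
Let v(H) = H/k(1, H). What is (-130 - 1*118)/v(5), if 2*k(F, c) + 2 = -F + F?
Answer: 248/5 ≈ 49.600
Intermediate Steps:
k(F, c) = -1 (k(F, c) = -1 + (-F + F)/2 = -1 + (½)*0 = -1 + 0 = -1)
v(H) = -H (v(H) = H/(-1) = H*(-1) = -H)
(-130 - 1*118)/v(5) = (-130 - 1*118)/((-1*5)) = (-130 - 118)/(-5) = -248*(-⅕) = 248/5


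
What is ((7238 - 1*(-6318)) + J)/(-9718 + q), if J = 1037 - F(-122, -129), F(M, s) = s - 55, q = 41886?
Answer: 14777/32168 ≈ 0.45937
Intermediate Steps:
F(M, s) = -55 + s
J = 1221 (J = 1037 - (-55 - 129) = 1037 - 1*(-184) = 1037 + 184 = 1221)
((7238 - 1*(-6318)) + J)/(-9718 + q) = ((7238 - 1*(-6318)) + 1221)/(-9718 + 41886) = ((7238 + 6318) + 1221)/32168 = (13556 + 1221)*(1/32168) = 14777*(1/32168) = 14777/32168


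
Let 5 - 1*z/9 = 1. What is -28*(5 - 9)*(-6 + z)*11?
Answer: 36960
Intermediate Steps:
z = 36 (z = 45 - 9*1 = 45 - 9 = 36)
-28*(5 - 9)*(-6 + z)*11 = -28*(5 - 9)*(-6 + 36)*11 = -(-112)*30*11 = -28*(-120)*11 = 3360*11 = 36960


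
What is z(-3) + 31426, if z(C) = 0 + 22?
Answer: 31448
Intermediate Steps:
z(C) = 22
z(-3) + 31426 = 22 + 31426 = 31448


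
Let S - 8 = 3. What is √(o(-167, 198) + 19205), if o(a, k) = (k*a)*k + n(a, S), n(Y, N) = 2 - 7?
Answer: 2*I*√1631967 ≈ 2555.0*I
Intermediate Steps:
S = 11 (S = 8 + 3 = 11)
n(Y, N) = -5
o(a, k) = -5 + a*k² (o(a, k) = (k*a)*k - 5 = (a*k)*k - 5 = a*k² - 5 = -5 + a*k²)
√(o(-167, 198) + 19205) = √((-5 - 167*198²) + 19205) = √((-5 - 167*39204) + 19205) = √((-5 - 6547068) + 19205) = √(-6547073 + 19205) = √(-6527868) = 2*I*√1631967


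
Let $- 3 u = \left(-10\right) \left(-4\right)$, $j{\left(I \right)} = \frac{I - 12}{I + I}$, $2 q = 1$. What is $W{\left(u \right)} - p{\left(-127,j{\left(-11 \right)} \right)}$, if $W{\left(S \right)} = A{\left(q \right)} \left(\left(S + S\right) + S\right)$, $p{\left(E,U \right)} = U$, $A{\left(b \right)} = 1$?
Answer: $- \frac{903}{22} \approx -41.045$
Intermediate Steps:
$q = \frac{1}{2}$ ($q = \frac{1}{2} \cdot 1 = \frac{1}{2} \approx 0.5$)
$j{\left(I \right)} = \frac{-12 + I}{2 I}$
$u = - \frac{40}{3}$ ($u = - \frac{\left(-10\right) \left(-4\right)}{3} = \left(- \frac{1}{3}\right) 40 = - \frac{40}{3} \approx -13.333$)
$W{\left(S \right)} = 3 S$ ($W{\left(S \right)} = 1 \left(\left(S + S\right) + S\right) = 1 \left(2 S + S\right) = 1 \cdot 3 S = 3 S$)
$W{\left(u \right)} - p{\left(-127,j{\left(-11 \right)} \right)} = 3 \left(- \frac{40}{3}\right) - \frac{-12 - 11}{2 \left(-11\right)} = -40 - \frac{1}{2} \left(- \frac{1}{11}\right) \left(-23\right) = -40 - \frac{23}{22} = - \frac{903}{22}$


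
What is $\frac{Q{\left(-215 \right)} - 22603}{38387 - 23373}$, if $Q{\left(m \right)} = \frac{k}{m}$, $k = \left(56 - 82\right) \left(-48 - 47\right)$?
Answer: $- \frac{972423}{645602} \approx -1.5062$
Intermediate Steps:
$k = 2470$ ($k = \left(-26\right) \left(-95\right) = 2470$)
$Q{\left(m \right)} = \frac{2470}{m}$
$\frac{Q{\left(-215 \right)} - 22603}{38387 - 23373} = \frac{\frac{2470}{-215} - 22603}{38387 - 23373} = \frac{2470 \left(- \frac{1}{215}\right) - 22603}{15014} = \left(- \frac{494}{43} - 22603\right) \frac{1}{15014} = \left(- \frac{972423}{43}\right) \frac{1}{15014} = - \frac{972423}{645602}$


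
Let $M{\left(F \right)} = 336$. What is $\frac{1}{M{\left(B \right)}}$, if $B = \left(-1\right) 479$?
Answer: $\frac{1}{336} \approx 0.0029762$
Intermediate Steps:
$B = -479$
$\frac{1}{M{\left(B \right)}} = \frac{1}{336}$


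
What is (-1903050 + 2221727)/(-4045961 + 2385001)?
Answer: -318677/1660960 ≈ -0.19186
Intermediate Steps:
(-1903050 + 2221727)/(-4045961 + 2385001) = 318677/(-1660960) = 318677*(-1/1660960) = -318677/1660960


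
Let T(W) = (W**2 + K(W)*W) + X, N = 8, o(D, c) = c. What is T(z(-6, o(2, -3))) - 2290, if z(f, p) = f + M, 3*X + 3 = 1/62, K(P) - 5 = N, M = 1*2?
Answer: -432821/186 ≈ -2327.0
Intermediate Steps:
M = 2
K(P) = 13 (K(P) = 5 + 8 = 13)
X = -185/186 (X = -1 + (1/3)/62 = -1 + (1/3)*(1/62) = -1 + 1/186 = -185/186 ≈ -0.99462)
z(f, p) = 2 + f (z(f, p) = f + 2 = 2 + f)
T(W) = -185/186 + W**2 + 13*W (T(W) = (W**2 + 13*W) - 185/186 = -185/186 + W**2 + 13*W)
T(z(-6, o(2, -3))) - 2290 = (-185/186 + (2 - 6)**2 + 13*(2 - 6)) - 2290 = (-185/186 + (-4)**2 + 13*(-4)) - 2290 = (-185/186 + 16 - 52) - 2290 = -6881/186 - 2290 = -432821/186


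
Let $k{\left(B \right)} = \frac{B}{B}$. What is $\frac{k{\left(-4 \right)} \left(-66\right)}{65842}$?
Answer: $- \frac{33}{32921} \approx -0.0010024$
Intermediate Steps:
$k{\left(B \right)} = 1$
$\frac{k{\left(-4 \right)} \left(-66\right)}{65842} = \frac{1 \left(-66\right)}{65842} = \left(-66\right) \frac{1}{65842} = - \frac{33}{32921}$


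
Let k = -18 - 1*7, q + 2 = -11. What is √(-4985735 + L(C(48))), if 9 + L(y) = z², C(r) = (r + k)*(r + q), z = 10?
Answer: 2*I*√1246411 ≈ 2232.9*I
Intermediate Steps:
q = -13 (q = -2 - 11 = -13)
k = -25 (k = -18 - 7 = -25)
C(r) = (-25 + r)*(-13 + r) (C(r) = (r - 25)*(r - 13) = (-25 + r)*(-13 + r))
L(y) = 91 (L(y) = -9 + 10² = -9 + 100 = 91)
√(-4985735 + L(C(48))) = √(-4985735 + 91) = √(-4985644) = 2*I*√1246411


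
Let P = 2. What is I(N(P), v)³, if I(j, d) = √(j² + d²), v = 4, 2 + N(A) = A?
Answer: 64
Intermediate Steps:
N(A) = -2 + A
I(j, d) = √(d² + j²)
I(N(P), v)³ = (√(4² + (-2 + 2)²))³ = (√(16 + 0²))³ = (√(16 + 0))³ = (√16)³ = 4³ = 64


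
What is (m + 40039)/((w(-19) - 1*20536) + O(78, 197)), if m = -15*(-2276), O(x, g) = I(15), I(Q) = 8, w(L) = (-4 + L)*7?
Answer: -74179/20689 ≈ -3.5854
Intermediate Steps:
w(L) = -28 + 7*L
O(x, g) = 8
m = 34140
(m + 40039)/((w(-19) - 1*20536) + O(78, 197)) = (34140 + 40039)/(((-28 + 7*(-19)) - 1*20536) + 8) = 74179/(((-28 - 133) - 20536) + 8) = 74179/((-161 - 20536) + 8) = 74179/(-20697 + 8) = 74179/(-20689) = 74179*(-1/20689) = -74179/20689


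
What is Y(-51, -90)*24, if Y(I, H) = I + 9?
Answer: -1008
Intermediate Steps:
Y(I, H) = 9 + I
Y(-51, -90)*24 = (9 - 51)*24 = -42*24 = -1008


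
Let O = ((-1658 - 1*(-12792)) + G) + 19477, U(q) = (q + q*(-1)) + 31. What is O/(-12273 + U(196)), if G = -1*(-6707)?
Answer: -18659/6121 ≈ -3.0484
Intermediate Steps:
U(q) = 31 (U(q) = (q - q) + 31 = 0 + 31 = 31)
G = 6707
O = 37318 (O = ((-1658 - 1*(-12792)) + 6707) + 19477 = ((-1658 + 12792) + 6707) + 19477 = (11134 + 6707) + 19477 = 17841 + 19477 = 37318)
O/(-12273 + U(196)) = 37318/(-12273 + 31) = 37318/(-12242) = 37318*(-1/12242) = -18659/6121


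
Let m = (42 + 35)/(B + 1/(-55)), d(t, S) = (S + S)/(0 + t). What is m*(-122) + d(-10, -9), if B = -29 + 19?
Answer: 2588309/2755 ≈ 939.50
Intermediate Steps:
d(t, S) = 2*S/t (d(t, S) = (2*S)/t = 2*S/t)
B = -10
m = -4235/551 (m = (42 + 35)/(-10 + 1/(-55)) = 77/(-10 - 1/55) = 77/(-551/55) = 77*(-55/551) = -4235/551 ≈ -7.6860)
m*(-122) + d(-10, -9) = -4235/551*(-122) + 2*(-9)/(-10) = 516670/551 + 2*(-9)*(-1/10) = 516670/551 + 9/5 = 2588309/2755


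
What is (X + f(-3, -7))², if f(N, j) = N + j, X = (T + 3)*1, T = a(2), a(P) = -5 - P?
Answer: 196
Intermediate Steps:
T = -7 (T = -5 - 1*2 = -5 - 2 = -7)
X = -4 (X = (-7 + 3)*1 = -4*1 = -4)
(X + f(-3, -7))² = (-4 + (-3 - 7))² = (-4 - 10)² = (-14)² = 196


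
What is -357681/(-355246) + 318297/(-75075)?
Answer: -4105754047/1270004450 ≈ -3.2329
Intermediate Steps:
-357681/(-355246) + 318297/(-75075) = -357681*(-1/355246) + 318297*(-1/75075) = 357681/355246 - 15157/3575 = -4105754047/1270004450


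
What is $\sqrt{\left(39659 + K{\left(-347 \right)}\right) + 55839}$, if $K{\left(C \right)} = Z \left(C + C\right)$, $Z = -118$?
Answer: $9 \sqrt{2190} \approx 421.18$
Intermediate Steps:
$K{\left(C \right)} = - 236 C$ ($K{\left(C \right)} = - 118 \left(C + C\right) = - 118 \cdot 2 C = - 236 C$)
$\sqrt{\left(39659 + K{\left(-347 \right)}\right) + 55839} = \sqrt{\left(39659 - -81892\right) + 55839} = \sqrt{\left(39659 + 81892\right) + 55839} = \sqrt{121551 + 55839} = \sqrt{177390} = 9 \sqrt{2190}$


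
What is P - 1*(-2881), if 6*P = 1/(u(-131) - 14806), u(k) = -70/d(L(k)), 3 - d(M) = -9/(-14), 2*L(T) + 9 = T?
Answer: 2820948425/979156 ≈ 2881.0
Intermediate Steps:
L(T) = -9/2 + T/2
d(M) = 33/14 (d(M) = 3 - (-9)/(-14) = 3 - (-9)*(-1)/14 = 3 - 1*9/14 = 3 - 9/14 = 33/14)
u(k) = -980/33 (u(k) = -70/33/14 = -70*14/33 = -980/33)
P = -11/979156 (P = 1/(6*(-980/33 - 14806)) = 1/(6*(-489578/33)) = (⅙)*(-33/489578) = -11/979156 ≈ -1.1234e-5)
P - 1*(-2881) = -11/979156 - 1*(-2881) = -11/979156 + 2881 = 2820948425/979156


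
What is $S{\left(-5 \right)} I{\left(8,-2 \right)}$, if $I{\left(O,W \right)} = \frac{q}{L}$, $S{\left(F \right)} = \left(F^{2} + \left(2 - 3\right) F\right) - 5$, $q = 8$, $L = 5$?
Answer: $40$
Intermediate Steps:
$S{\left(F \right)} = -5 + F^{2} - F$ ($S{\left(F \right)} = \left(F^{2} - F\right) - 5 = -5 + F^{2} - F$)
$I{\left(O,W \right)} = \frac{8}{5}$
$S{\left(-5 \right)} I{\left(8,-2 \right)} = \left(-5 + \left(-5\right)^{2} - -5\right) \frac{8}{5} = \left(-5 + 25 + 5\right) \frac{8}{5} = 25 \cdot \frac{8}{5} = 40$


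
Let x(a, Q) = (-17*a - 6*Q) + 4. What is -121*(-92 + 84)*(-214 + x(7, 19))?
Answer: -428824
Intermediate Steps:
x(a, Q) = 4 - 17*a - 6*Q
-121*(-92 + 84)*(-214 + x(7, 19)) = -121*(-92 + 84)*(-214 + (4 - 17*7 - 6*19)) = -(-968)*(-214 + (4 - 119 - 114)) = -(-968)*(-214 - 229) = -(-968)*(-443) = -121*3544 = -428824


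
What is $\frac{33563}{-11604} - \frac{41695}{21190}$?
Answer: $- \frac{119502875}{24588876} \approx -4.86$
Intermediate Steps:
$\frac{33563}{-11604} - \frac{41695}{21190} = 33563 \left(- \frac{1}{11604}\right) - \frac{8339}{4238} = - \frac{33563}{11604} - \frac{8339}{4238} = - \frac{119502875}{24588876}$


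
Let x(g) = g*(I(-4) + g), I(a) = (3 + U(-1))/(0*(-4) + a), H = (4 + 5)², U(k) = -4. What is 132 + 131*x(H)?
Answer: 3449103/4 ≈ 8.6228e+5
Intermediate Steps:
H = 81 (H = 9² = 81)
I(a) = -1/a (I(a) = (3 - 4)/(0*(-4) + a) = -1/(0 + a) = -1/a)
x(g) = g*(¼ + g) (x(g) = g*(-1/(-4) + g) = g*(-1*(-¼) + g) = g*(¼ + g))
132 + 131*x(H) = 132 + 131*(81*(¼ + 81)) = 132 + 131*(81*(325/4)) = 132 + 131*(26325/4) = 132 + 3448575/4 = 3449103/4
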